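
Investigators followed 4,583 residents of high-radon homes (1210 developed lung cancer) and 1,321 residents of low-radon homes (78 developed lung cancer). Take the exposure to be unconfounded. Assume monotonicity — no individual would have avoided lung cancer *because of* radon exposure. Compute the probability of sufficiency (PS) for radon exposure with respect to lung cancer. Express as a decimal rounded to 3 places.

p₁ = P(outcome | exposed) = 1210/4583 = 0.26402
p₀ = P(outcome | unexposed) = 78/1321 = 0.059046
Under exogeneity and monotonicity, PS = (p₁ − p₀) / (1 − p₀).
PS = (0.26402 − 0.059046) / (1 − 0.059046) = 0.20497 / 0.94095 ≈ 0.2178

PS ≈ 0.218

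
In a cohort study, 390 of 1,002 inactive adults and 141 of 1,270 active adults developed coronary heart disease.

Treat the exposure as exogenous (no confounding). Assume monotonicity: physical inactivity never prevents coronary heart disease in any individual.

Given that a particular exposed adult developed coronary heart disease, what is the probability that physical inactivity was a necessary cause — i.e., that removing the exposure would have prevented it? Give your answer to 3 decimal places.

p₁ = P(outcome | exposed) = 390/1002 = 0.38922
p₀ = P(outcome | unexposed) = 141/1270 = 0.11102
Under exogeneity and monotonicity, PN = (p₁ − p₀) / p₁.
PN = (0.38922 − 0.11102) / 0.38922 = 0.2782 / 0.38922 ≈ 0.7148

PN ≈ 0.715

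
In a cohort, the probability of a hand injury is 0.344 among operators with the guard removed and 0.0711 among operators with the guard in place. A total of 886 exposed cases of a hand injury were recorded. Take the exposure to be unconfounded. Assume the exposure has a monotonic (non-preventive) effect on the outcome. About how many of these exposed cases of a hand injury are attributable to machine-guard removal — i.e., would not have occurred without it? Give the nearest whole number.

Let p₁ = 0.344, p₀ = 0.0711.
PN = (p₁ − p₀)/p₁ = (0.344 − 0.0711) / 0.344 ≈ 0.79331.
Attributable cases ≈ PN × (exposed cases) = 0.79331 × 886 ≈ 702.88.

about 703 cases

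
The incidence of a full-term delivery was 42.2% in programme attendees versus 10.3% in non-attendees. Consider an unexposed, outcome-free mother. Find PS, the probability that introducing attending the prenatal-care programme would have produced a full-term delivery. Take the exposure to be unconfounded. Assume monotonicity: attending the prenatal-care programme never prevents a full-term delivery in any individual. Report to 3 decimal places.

PS ≈ 0.356

p₁ = 0.422, p₀ = 0.103.
Under exogeneity and monotonicity, PS = (p₁ − p₀) / (1 − p₀).
PS = (0.422 − 0.103) / (1 − 0.103) = 0.319 / 0.897 ≈ 0.3556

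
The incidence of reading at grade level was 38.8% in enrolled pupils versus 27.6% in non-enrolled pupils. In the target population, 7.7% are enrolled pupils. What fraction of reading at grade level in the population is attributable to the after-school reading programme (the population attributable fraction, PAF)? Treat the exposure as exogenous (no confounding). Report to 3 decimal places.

p₁ = 0.388, p₀ = 0.276.
Overall risk P(Y=1) = π·p₁ + (1−π)·p₀ = 0.077×0.388 + 0.923×0.276 = 0.28462.
Under exogeneity, PAF = [P(Y=1) − p₀] / P(Y=1).
PAF = (0.28462 − 0.276) / 0.28462 ≈ 0.0303

PAF ≈ 0.030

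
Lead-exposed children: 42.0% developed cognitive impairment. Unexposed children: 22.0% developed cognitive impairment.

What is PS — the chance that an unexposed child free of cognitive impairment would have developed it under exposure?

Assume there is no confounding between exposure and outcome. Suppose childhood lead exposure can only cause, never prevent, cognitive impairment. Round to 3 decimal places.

PS ≈ 0.256

p₁ = 0.42, p₀ = 0.22.
Under exogeneity and monotonicity, PS = (p₁ − p₀) / (1 − p₀).
PS = (0.42 − 0.22) / (1 − 0.22) = 0.2 / 0.78 ≈ 0.2564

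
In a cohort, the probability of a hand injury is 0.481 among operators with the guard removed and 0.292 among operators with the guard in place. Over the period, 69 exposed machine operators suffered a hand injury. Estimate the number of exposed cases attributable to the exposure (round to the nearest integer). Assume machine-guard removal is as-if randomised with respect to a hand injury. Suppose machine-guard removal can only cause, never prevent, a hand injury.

about 27 cases

Let p₁ = 0.481, p₀ = 0.292.
PN = (p₁ − p₀)/p₁ = (0.481 − 0.292) / 0.481 ≈ 0.39293.
Attributable cases ≈ PN × (exposed cases) = 0.39293 × 69 ≈ 27.11.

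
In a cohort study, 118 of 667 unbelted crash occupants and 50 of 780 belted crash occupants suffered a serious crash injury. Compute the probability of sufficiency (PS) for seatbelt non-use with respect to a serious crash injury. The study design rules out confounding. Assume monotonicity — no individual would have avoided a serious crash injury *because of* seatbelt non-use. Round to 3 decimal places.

PS ≈ 0.121

p₁ = P(outcome | exposed) = 118/667 = 0.17691
p₀ = P(outcome | unexposed) = 50/780 = 0.064103
Under exogeneity and monotonicity, PS = (p₁ − p₀) / (1 − p₀).
PS = (0.17691 − 0.064103) / (1 − 0.064103) = 0.11281 / 0.9359 ≈ 0.1205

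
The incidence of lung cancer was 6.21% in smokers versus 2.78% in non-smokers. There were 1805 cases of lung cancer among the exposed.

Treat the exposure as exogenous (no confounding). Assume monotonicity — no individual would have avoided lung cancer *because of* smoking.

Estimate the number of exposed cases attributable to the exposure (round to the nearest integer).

p₁ = 0.0621, p₀ = 0.0278.
PN = (p₁ − p₀)/p₁ = (0.0621 − 0.0278) / 0.0621 ≈ 0.55233.
Attributable cases ≈ PN × (exposed cases) = 0.55233 × 1805 ≈ 996.96.

about 997 cases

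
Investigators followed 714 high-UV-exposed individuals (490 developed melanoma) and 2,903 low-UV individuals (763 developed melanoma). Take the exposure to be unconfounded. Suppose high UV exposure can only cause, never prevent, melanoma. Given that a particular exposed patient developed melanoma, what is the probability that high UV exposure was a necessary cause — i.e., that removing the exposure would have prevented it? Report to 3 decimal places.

PN ≈ 0.617

p₁ = P(outcome | exposed) = 490/714 = 0.68627
p₀ = P(outcome | unexposed) = 763/2903 = 0.26283
Under exogeneity and monotonicity, PN = (p₁ − p₀) / p₁.
PN = (0.68627 − 0.26283) / 0.68627 = 0.42344 / 0.68627 ≈ 0.6170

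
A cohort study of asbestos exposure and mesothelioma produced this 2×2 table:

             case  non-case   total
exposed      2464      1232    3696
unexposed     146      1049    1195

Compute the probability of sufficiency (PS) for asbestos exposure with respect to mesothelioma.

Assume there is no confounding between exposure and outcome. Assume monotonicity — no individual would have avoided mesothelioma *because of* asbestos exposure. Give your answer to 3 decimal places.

p₁ = P(outcome | exposed) = 2464/3696 = 0.66667
p₀ = P(outcome | unexposed) = 146/1195 = 0.12218
Under exogeneity and monotonicity, PS = (p₁ − p₀)/(1 − p₀).
PS = (0.66667 − 0.12218) / 0.87782 ≈ 0.6203

PS ≈ 0.620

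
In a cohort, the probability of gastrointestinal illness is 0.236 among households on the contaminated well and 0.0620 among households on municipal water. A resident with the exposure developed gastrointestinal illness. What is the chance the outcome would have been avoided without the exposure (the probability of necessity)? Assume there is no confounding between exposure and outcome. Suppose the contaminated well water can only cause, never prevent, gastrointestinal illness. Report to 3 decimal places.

PN ≈ 0.737

Let p₁ = 0.236, p₀ = 0.062.
Under exogeneity and monotonicity, PN = (p₁ − p₀) / p₁.
PN = (0.236 − 0.062) / 0.236 = 0.174 / 0.236 ≈ 0.7373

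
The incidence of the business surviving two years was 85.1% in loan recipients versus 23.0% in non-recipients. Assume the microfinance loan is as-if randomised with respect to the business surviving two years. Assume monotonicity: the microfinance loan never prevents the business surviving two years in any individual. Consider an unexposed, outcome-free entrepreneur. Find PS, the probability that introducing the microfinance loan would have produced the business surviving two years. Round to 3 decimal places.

PS ≈ 0.806

p₁ = 0.851, p₀ = 0.23.
Under exogeneity and monotonicity, PS = (p₁ − p₀) / (1 − p₀).
PS = (0.851 − 0.23) / (1 − 0.23) = 0.621 / 0.77 ≈ 0.8065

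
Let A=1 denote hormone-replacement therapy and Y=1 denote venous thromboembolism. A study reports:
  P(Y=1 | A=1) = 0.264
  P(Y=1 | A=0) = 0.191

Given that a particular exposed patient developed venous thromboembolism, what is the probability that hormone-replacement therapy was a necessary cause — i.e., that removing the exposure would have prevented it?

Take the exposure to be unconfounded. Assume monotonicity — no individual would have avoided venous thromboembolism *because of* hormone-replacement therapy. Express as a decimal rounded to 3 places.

Let p₁ = 0.264, p₀ = 0.191.
Under exogeneity and monotonicity, PN = (p₁ − p₀) / p₁.
PN = (0.264 − 0.191) / 0.264 = 0.073 / 0.264 ≈ 0.2765

PN ≈ 0.277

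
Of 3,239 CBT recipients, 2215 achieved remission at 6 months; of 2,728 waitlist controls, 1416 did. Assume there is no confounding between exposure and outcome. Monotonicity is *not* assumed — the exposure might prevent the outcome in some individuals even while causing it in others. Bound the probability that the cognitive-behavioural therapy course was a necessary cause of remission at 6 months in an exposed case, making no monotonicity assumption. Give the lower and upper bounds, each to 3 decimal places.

p₁ = P(outcome | exposed) = 2215/3239 = 0.68385
p₀ = P(outcome | unexposed) = 1416/2728 = 0.51906
Under exogeneity alone the bounds on PN are max{0,(p₁−p₀)/p₁} ≤ PN ≤ min{1,(1−p₀)/p₁}.
  lower = (p₁ − p₀)/p₁ = 0.16479 / 0.68385 ≈ 0.2410
  upper = min{1, (1 − p₀)/p₁} = 0.48094 / 0.68385 ≈ 0.7033

0.241 ≤ PN ≤ 0.703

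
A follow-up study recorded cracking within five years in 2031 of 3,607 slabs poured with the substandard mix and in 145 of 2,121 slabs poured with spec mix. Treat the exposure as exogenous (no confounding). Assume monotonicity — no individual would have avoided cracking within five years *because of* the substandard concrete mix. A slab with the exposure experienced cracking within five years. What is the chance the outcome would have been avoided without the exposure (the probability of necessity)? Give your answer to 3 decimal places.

p₁ = P(outcome | exposed) = 2031/3607 = 0.56307
p₀ = P(outcome | unexposed) = 145/2121 = 0.068364
Under exogeneity and monotonicity, PN = (p₁ − p₀) / p₁.
PN = (0.56307 − 0.068364) / 0.56307 = 0.49471 / 0.56307 ≈ 0.8786

PN ≈ 0.879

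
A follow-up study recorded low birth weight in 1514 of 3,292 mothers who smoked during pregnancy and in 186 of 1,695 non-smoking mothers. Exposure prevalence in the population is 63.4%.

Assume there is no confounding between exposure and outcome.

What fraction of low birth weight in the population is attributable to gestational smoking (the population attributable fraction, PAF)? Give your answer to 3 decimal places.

PAF ≈ 0.669

p₁ = P(outcome | exposed) = 1514/3292 = 0.4599
p₀ = P(outcome | unexposed) = 186/1695 = 0.10973
Overall risk P(Y=1) = π·p₁ + (1−π)·p₀ = 0.634×0.4599 + 0.366×0.10973 = 0.33174.
Under exogeneity, PAF = [P(Y=1) − p₀] / P(Y=1).
PAF = (0.33174 − 0.10973) / 0.33174 ≈ 0.6692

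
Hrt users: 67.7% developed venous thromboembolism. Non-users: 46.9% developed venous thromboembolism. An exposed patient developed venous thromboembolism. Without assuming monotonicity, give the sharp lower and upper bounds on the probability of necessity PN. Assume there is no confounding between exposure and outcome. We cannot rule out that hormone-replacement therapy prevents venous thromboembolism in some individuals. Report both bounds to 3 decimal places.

p₁ = 0.677, p₀ = 0.469.
Under exogeneity alone the bounds on PN are max{0,(p₁−p₀)/p₁} ≤ PN ≤ min{1,(1−p₀)/p₁}.
  lower = (p₁ − p₀)/p₁ = 0.208 / 0.677 ≈ 0.3072
  upper = min{1, (1 − p₀)/p₁} = 0.531 / 0.677 ≈ 0.7843

0.307 ≤ PN ≤ 0.784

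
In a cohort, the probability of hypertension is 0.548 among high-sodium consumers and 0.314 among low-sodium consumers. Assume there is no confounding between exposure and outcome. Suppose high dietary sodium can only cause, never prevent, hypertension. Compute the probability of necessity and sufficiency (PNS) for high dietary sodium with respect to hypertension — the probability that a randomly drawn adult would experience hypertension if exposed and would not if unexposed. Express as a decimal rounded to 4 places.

Let p₁ = 0.548, p₀ = 0.314.
Under exogeneity and monotonicity, PNS = p₁ − p₀.
PNS = 0.548 − 0.314 = 0.234

PNS ≈ 0.2340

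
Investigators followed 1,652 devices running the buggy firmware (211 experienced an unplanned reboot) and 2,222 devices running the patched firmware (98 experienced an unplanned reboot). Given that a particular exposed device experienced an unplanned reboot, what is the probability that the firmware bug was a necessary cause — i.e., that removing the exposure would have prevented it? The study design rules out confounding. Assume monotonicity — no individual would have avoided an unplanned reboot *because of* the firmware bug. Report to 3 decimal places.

PN ≈ 0.655

p₁ = P(outcome | exposed) = 211/1652 = 0.12772
p₀ = P(outcome | unexposed) = 98/2222 = 0.044104
Under exogeneity and monotonicity, PN = (p₁ − p₀) / p₁.
PN = (0.12772 − 0.044104) / 0.12772 = 0.08362 / 0.12772 ≈ 0.6547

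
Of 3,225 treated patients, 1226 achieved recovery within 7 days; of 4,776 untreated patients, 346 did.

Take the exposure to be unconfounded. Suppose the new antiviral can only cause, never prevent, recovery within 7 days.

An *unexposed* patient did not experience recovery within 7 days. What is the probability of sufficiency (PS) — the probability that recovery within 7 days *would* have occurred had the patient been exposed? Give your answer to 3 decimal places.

PS ≈ 0.332

p₁ = P(outcome | exposed) = 1226/3225 = 0.38016
p₀ = P(outcome | unexposed) = 346/4776 = 0.072446
Under exogeneity and monotonicity, PS = (p₁ − p₀) / (1 − p₀).
PS = (0.38016 − 0.072446) / (1 − 0.072446) = 0.30771 / 0.92755 ≈ 0.3317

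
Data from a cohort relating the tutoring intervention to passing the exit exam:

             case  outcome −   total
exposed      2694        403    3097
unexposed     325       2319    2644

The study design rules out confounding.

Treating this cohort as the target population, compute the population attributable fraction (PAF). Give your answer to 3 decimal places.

p₁ = P(outcome | exposed) = 2694/3097 = 0.86987
p₀ = P(outcome | unexposed) = 325/2644 = 0.12292
Exposure prevalence π = 3097/5741 = 0.53945; overall risk P(Y=1) = 0.52587.
Under exogeneity, PAF = [P(Y=1) − p₀]/P(Y=1).
PAF = (0.52587 − 0.12292) / 0.52587 ≈ 0.7663

PAF ≈ 0.766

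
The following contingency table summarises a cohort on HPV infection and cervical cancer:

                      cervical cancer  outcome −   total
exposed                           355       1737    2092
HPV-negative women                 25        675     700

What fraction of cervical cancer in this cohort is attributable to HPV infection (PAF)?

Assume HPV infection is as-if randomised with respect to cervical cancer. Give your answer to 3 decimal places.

PAF ≈ 0.738

p₁ = P(outcome | exposed) = 355/2092 = 0.16969
p₀ = P(outcome | unexposed) = 25/700 = 0.035714
Exposure prevalence π = 2092/2792 = 0.74928; overall risk P(Y=1) = 0.1361.
Under exogeneity, PAF = [P(Y=1) − p₀]/P(Y=1).
PAF = (0.1361 − 0.035714) / 0.1361 ≈ 0.7376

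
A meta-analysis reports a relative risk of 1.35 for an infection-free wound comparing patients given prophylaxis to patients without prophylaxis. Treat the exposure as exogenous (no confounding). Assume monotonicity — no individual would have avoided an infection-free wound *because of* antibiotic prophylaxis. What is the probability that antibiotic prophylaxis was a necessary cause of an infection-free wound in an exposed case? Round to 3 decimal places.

PN ≈ 0.259

Under exogeneity and monotonicity, PN = (RR − 1) / RR = 1 − 1/RR.
PN = (1.35 − 1) / 1.35 = 0.35 / 1.35 ≈ 0.2593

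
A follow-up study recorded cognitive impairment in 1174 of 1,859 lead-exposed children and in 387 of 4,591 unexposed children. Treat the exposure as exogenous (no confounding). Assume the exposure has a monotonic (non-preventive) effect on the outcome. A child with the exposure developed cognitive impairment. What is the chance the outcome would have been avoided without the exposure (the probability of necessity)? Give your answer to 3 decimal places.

p₁ = P(outcome | exposed) = 1174/1859 = 0.63152
p₀ = P(outcome | unexposed) = 387/4591 = 0.084295
Under exogeneity and monotonicity, PN = (p₁ − p₀) / p₁.
PN = (0.63152 − 0.084295) / 0.63152 = 0.54723 / 0.63152 ≈ 0.8665

PN ≈ 0.867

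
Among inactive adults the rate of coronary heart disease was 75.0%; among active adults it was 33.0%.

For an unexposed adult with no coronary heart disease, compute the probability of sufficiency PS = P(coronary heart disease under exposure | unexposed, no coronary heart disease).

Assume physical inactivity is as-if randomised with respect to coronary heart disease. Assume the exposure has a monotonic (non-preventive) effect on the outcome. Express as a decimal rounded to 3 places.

PS ≈ 0.627

p₁ = 0.75, p₀ = 0.33.
Under exogeneity and monotonicity, PS = (p₁ − p₀) / (1 − p₀).
PS = (0.75 − 0.33) / (1 − 0.33) = 0.42 / 0.67 ≈ 0.6269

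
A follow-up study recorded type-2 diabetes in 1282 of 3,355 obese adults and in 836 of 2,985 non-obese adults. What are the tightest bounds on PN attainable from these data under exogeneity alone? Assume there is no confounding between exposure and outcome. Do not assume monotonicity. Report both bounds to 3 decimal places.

p₁ = P(outcome | exposed) = 1282/3355 = 0.38212
p₀ = P(outcome | unexposed) = 836/2985 = 0.28007
Under exogeneity alone the bounds on PN are max{0,(p₁−p₀)/p₁} ≤ PN ≤ min{1,(1−p₀)/p₁}.
  lower = (p₁ − p₀)/p₁ = 0.10205 / 0.38212 ≈ 0.2671
  upper = min{1, (1 − p₀)/p₁} = 0.71993 / 0.38212 ≈ 1.8841 → capped at 1

0.267 ≤ PN ≤ 1.000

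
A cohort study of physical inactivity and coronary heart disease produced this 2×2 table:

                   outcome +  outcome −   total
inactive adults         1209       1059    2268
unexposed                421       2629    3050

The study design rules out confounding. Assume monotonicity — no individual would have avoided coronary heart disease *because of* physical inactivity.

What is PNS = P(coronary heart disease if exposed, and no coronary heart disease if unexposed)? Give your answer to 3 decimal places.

p₁ = P(outcome | exposed) = 1209/2268 = 0.53307
p₀ = P(outcome | unexposed) = 421/3050 = 0.13803
Under exogeneity and monotonicity, PNS = p₁ − p₀.
PNS = 0.53307 − 0.13803 = 0.39504

PNS ≈ 0.395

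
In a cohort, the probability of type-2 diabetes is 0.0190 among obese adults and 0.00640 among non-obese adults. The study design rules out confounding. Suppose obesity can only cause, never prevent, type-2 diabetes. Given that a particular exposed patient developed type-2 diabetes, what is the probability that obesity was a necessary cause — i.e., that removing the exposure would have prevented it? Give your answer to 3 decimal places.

Let p₁ = 0.019, p₀ = 0.0064.
Under exogeneity and monotonicity, PN = (p₁ − p₀) / p₁.
PN = (0.019 − 0.0064) / 0.019 = 0.0126 / 0.019 ≈ 0.6632

PN ≈ 0.663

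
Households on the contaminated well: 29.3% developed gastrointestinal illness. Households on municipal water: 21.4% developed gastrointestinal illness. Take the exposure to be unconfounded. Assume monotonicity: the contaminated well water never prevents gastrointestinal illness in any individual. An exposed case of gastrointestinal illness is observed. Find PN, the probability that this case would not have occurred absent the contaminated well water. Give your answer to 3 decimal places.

PN ≈ 0.270

p₁ = 0.293, p₀ = 0.214.
Under exogeneity and monotonicity, PN = (p₁ − p₀) / p₁.
PN = (0.293 − 0.214) / 0.293 = 0.079 / 0.293 ≈ 0.2696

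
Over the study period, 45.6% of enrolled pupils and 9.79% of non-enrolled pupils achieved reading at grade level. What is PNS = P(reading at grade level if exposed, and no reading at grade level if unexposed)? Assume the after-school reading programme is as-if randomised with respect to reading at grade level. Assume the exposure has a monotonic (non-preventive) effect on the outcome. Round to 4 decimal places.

PNS ≈ 0.3581

p₁ = 0.456, p₀ = 0.0979.
Under exogeneity and monotonicity, PNS = p₁ − p₀.
PNS = 0.456 − 0.0979 = 0.3581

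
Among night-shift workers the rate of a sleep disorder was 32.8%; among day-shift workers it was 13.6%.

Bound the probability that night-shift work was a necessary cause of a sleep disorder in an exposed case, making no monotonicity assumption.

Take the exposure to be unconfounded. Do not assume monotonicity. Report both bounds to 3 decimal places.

p₁ = 0.328, p₀ = 0.136.
Under exogeneity alone the bounds on PN are max{0,(p₁−p₀)/p₁} ≤ PN ≤ min{1,(1−p₀)/p₁}.
  lower = (p₁ − p₀)/p₁ = 0.192 / 0.328 ≈ 0.5854
  upper = min{1, (1 − p₀)/p₁} = 0.864 / 0.328 ≈ 2.6341 → capped at 1

0.585 ≤ PN ≤ 1.000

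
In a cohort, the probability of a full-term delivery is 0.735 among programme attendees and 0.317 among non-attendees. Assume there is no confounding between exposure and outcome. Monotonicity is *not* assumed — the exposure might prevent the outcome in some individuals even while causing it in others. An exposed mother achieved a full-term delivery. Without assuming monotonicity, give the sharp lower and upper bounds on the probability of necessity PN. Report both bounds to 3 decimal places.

Let p₁ = 0.735, p₀ = 0.317.
Under exogeneity alone the bounds on PN are max{0,(p₁−p₀)/p₁} ≤ PN ≤ min{1,(1−p₀)/p₁}.
  lower = (p₁ − p₀)/p₁ = 0.418 / 0.735 ≈ 0.5687
  upper = min{1, (1 − p₀)/p₁} = 0.683 / 0.735 ≈ 0.9293

0.569 ≤ PN ≤ 0.929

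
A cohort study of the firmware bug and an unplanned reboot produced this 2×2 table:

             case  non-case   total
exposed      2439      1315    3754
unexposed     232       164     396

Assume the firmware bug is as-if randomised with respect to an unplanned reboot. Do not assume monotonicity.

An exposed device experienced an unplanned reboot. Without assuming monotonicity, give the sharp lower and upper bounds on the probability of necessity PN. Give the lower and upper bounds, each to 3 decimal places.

0.098 ≤ PN ≤ 0.637

p₁ = P(outcome | exposed) = 2439/3754 = 0.64971
p₀ = P(outcome | unexposed) = 232/396 = 0.58586
Under exogeneity alone the bounds on PN are max{0,(p₁−p₀)/p₁} ≤ PN ≤ min{1,(1−p₀)/p₁}.
  lower = (p₁ − p₀)/p₁ = 0.063848 / 0.64971 ≈ 0.0983
  upper = min{1, (1 − p₀)/p₁} = 0.41414 / 0.64971 ≈ 0.6374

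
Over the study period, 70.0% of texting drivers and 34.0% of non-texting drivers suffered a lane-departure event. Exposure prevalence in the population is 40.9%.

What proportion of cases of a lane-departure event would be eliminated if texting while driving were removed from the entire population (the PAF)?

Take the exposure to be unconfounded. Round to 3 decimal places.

p₁ = 0.7, p₀ = 0.34.
Overall risk P(Y=1) = π·p₁ + (1−π)·p₀ = 0.409×0.7 + 0.591×0.34 = 0.48724.
Under exogeneity, PAF = [P(Y=1) − p₀] / P(Y=1).
PAF = (0.48724 − 0.34) / 0.48724 ≈ 0.3022

PAF ≈ 0.302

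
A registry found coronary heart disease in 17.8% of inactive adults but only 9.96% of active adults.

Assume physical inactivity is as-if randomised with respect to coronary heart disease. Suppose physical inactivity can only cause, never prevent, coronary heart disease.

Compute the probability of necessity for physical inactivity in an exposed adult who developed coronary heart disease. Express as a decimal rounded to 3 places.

PN ≈ 0.440

p₁ = 0.178, p₀ = 0.0996.
Under exogeneity and monotonicity, PN = (p₁ − p₀) / p₁.
PN = (0.178 − 0.0996) / 0.178 = 0.0784 / 0.178 ≈ 0.4404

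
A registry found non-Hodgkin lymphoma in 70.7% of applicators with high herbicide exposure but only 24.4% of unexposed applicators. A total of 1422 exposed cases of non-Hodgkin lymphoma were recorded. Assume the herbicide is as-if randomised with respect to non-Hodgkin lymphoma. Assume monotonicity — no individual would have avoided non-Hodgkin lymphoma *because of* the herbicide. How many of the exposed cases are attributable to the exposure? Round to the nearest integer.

p₁ = 0.707, p₀ = 0.244.
PN = (p₁ − p₀)/p₁ = (0.707 − 0.244) / 0.707 ≈ 0.65488.
Attributable cases ≈ PN × (exposed cases) = 0.65488 × 1422 ≈ 931.24.

about 931 cases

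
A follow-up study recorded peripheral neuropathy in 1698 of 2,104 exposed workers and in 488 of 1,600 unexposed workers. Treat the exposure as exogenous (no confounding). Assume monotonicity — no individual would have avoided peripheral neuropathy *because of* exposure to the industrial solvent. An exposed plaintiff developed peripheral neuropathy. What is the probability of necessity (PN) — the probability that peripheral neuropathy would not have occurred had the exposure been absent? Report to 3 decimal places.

p₁ = P(outcome | exposed) = 1698/2104 = 0.80703
p₀ = P(outcome | unexposed) = 488/1600 = 0.305
Under exogeneity and monotonicity, PN = (p₁ − p₀) / p₁.
PN = (0.80703 − 0.305) / 0.80703 = 0.50203 / 0.80703 ≈ 0.6221

PN ≈ 0.622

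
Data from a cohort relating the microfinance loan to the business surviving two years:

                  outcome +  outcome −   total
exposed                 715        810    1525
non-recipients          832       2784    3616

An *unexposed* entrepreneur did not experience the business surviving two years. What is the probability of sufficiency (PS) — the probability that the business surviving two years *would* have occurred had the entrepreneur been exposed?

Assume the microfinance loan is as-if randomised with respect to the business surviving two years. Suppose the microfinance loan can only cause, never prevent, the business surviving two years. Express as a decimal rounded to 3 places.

p₁ = P(outcome | exposed) = 715/1525 = 0.46885
p₀ = P(outcome | unexposed) = 832/3616 = 0.23009
Under exogeneity and monotonicity, PS = (p₁ − p₀) / (1 − p₀).
PS = (0.46885 − 0.23009) / (1 − 0.23009) = 0.23876 / 0.76991 ≈ 0.3101

PS ≈ 0.310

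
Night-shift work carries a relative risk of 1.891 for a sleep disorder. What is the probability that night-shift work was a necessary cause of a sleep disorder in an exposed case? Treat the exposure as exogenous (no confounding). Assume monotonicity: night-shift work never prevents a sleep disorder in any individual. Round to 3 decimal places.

PN ≈ 0.471

Under exogeneity and monotonicity, PN = (RR − 1) / RR = 1 − 1/RR.
PN = (1.891 − 1) / 1.891 = 0.891 / 1.891 ≈ 0.4712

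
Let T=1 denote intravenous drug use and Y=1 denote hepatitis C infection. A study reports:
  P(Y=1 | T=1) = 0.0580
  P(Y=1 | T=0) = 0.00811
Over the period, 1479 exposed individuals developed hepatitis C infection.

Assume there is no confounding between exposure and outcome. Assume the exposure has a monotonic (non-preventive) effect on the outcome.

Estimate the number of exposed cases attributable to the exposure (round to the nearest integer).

Let p₁ = 0.058, p₀ = 0.00811.
PN = (p₁ − p₀)/p₁ = (0.058 − 0.00811) / 0.058 ≈ 0.86017.
Attributable cases ≈ PN × (exposed cases) = 0.86017 × 1479 ≈ 1272.20.

about 1272 cases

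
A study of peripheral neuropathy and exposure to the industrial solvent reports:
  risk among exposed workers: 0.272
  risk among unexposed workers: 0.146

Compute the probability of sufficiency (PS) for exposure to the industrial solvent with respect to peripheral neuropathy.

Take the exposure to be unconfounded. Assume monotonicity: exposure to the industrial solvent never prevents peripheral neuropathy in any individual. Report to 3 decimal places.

Let p₁ = 0.272, p₀ = 0.146.
Under exogeneity and monotonicity, PS = (p₁ − p₀) / (1 − p₀).
PS = (0.272 − 0.146) / (1 − 0.146) = 0.126 / 0.854 ≈ 0.1475

PS ≈ 0.148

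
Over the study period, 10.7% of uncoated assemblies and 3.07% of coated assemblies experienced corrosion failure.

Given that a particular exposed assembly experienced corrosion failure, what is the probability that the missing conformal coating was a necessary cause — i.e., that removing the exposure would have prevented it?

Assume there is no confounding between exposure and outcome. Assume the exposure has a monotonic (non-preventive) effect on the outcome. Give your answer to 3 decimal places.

p₁ = 0.107, p₀ = 0.0307.
Under exogeneity and monotonicity, PN = (p₁ − p₀) / p₁.
PN = (0.107 − 0.0307) / 0.107 = 0.0763 / 0.107 ≈ 0.7131

PN ≈ 0.713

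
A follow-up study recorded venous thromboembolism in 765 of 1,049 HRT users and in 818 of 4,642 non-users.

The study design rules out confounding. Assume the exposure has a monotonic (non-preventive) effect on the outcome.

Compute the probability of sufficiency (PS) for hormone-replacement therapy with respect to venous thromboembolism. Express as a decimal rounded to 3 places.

p₁ = P(outcome | exposed) = 765/1049 = 0.72927
p₀ = P(outcome | unexposed) = 818/4642 = 0.17622
Under exogeneity and monotonicity, PS = (p₁ − p₀) / (1 − p₀).
PS = (0.72927 − 0.17622) / (1 − 0.17622) = 0.55305 / 0.82378 ≈ 0.6714

PS ≈ 0.671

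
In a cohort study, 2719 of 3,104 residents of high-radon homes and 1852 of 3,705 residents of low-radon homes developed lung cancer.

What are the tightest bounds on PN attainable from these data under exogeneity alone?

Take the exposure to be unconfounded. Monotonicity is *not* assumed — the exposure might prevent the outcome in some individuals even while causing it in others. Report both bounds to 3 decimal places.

0.429 ≤ PN ≤ 0.571

p₁ = P(outcome | exposed) = 2719/3104 = 0.87597
p₀ = P(outcome | unexposed) = 1852/3705 = 0.49987
Under exogeneity alone the bounds on PN are max{0,(p₁−p₀)/p₁} ≤ PN ≤ min{1,(1−p₀)/p₁}.
  lower = (p₁ − p₀)/p₁ = 0.3761 / 0.87597 ≈ 0.4294
  upper = min{1, (1 − p₀)/p₁} = 0.50013 / 0.87597 ≈ 0.5710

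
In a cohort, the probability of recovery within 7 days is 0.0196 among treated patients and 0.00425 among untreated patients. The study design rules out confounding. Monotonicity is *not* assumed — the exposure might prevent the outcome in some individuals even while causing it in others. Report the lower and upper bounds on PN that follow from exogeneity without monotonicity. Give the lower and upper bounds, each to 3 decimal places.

Let p₁ = 0.0196, p₀ = 0.00425.
Under exogeneity alone the bounds on PN are max{0,(p₁−p₀)/p₁} ≤ PN ≤ min{1,(1−p₀)/p₁}.
  lower = (p₁ − p₀)/p₁ = 0.01535 / 0.0196 ≈ 0.7832
  upper = min{1, (1 − p₀)/p₁} = 0.99575 / 0.0196 ≈ 50.8036 → capped at 1

0.783 ≤ PN ≤ 1.000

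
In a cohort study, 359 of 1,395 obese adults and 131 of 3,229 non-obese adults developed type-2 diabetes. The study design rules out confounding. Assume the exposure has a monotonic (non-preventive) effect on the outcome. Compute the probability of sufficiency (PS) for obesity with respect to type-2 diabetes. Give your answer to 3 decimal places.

PS ≈ 0.226

p₁ = P(outcome | exposed) = 359/1395 = 0.25735
p₀ = P(outcome | unexposed) = 131/3229 = 0.04057
Under exogeneity and monotonicity, PS = (p₁ − p₀) / (1 − p₀).
PS = (0.25735 − 0.04057) / (1 − 0.04057) = 0.21678 / 0.95943 ≈ 0.2259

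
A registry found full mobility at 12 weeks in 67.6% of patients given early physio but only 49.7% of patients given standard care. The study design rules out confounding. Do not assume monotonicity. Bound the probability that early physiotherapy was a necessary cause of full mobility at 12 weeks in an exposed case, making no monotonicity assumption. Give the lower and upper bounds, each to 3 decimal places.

p₁ = 0.676, p₀ = 0.497.
Under exogeneity alone the bounds on PN are max{0,(p₁−p₀)/p₁} ≤ PN ≤ min{1,(1−p₀)/p₁}.
  lower = (p₁ − p₀)/p₁ = 0.179 / 0.676 ≈ 0.2648
  upper = min{1, (1 − p₀)/p₁} = 0.503 / 0.676 ≈ 0.7441

0.265 ≤ PN ≤ 0.744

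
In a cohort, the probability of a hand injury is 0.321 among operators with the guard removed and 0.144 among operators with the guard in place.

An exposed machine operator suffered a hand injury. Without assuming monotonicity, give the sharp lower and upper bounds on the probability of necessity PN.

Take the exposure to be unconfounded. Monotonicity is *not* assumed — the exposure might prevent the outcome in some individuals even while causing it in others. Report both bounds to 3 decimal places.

0.551 ≤ PN ≤ 1.000

Let p₁ = 0.321, p₀ = 0.144.
Under exogeneity alone the bounds on PN are max{0,(p₁−p₀)/p₁} ≤ PN ≤ min{1,(1−p₀)/p₁}.
  lower = (p₁ − p₀)/p₁ = 0.177 / 0.321 ≈ 0.5514
  upper = min{1, (1 − p₀)/p₁} = 0.856 / 0.321 ≈ 2.6667 → capped at 1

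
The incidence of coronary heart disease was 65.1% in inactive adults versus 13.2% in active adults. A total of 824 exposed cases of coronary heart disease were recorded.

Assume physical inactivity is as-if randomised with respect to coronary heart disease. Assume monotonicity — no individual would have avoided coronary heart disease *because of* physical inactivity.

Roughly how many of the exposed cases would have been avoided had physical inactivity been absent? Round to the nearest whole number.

about 657 cases

p₁ = 0.651, p₀ = 0.132.
PN = (p₁ − p₀)/p₁ = (0.651 − 0.132) / 0.651 ≈ 0.79724.
Attributable cases ≈ PN × (exposed cases) = 0.79724 × 824 ≈ 656.92.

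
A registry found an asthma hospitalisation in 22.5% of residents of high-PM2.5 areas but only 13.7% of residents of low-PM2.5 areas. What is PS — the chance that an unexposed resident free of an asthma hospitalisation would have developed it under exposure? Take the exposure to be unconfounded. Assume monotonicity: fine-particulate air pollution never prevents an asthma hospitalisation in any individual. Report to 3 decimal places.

PS ≈ 0.102

p₁ = 0.225, p₀ = 0.137.
Under exogeneity and monotonicity, PS = (p₁ − p₀) / (1 − p₀).
PS = (0.225 − 0.137) / (1 − 0.137) = 0.088 / 0.863 ≈ 0.1020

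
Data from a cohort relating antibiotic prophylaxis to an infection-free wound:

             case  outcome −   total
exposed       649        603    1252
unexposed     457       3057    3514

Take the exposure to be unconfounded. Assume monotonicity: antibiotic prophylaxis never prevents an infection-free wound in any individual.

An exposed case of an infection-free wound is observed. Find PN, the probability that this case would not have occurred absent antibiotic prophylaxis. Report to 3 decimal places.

p₁ = P(outcome | exposed) = 649/1252 = 0.51837
p₀ = P(outcome | unexposed) = 457/3514 = 0.13005
Under exogeneity and monotonicity, PN = (p₁ − p₀) / p₁.
PN = (0.51837 − 0.13005) / 0.51837 = 0.38832 / 0.51837 ≈ 0.7491

PN ≈ 0.749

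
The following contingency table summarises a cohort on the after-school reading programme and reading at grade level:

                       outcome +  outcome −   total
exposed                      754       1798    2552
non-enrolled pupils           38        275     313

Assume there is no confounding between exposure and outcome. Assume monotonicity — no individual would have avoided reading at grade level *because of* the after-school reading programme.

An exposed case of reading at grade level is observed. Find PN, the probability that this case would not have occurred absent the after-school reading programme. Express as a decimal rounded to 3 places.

PN ≈ 0.589

p₁ = P(outcome | exposed) = 754/2552 = 0.29545
p₀ = P(outcome | unexposed) = 38/313 = 0.12141
Under exogeneity and monotonicity, PN = (p₁ − p₀) / p₁.
PN = (0.29545 − 0.12141) / 0.29545 = 0.17405 / 0.29545 ≈ 0.5891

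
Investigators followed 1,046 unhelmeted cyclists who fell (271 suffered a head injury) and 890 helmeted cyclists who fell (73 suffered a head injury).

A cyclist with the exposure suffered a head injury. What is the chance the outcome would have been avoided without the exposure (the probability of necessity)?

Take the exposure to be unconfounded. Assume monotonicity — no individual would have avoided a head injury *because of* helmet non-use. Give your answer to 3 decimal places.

p₁ = P(outcome | exposed) = 271/1046 = 0.25908
p₀ = P(outcome | unexposed) = 73/890 = 0.082022
Under exogeneity and monotonicity, PN = (p₁ − p₀) / p₁.
PN = (0.25908 − 0.082022) / 0.25908 = 0.17706 / 0.25908 ≈ 0.6834

PN ≈ 0.683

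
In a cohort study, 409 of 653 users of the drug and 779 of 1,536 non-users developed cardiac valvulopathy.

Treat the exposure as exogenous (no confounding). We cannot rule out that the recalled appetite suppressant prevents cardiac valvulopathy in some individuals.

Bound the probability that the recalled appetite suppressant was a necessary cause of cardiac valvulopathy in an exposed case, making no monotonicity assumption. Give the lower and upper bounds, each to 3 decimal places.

0.190 ≤ PN ≤ 0.787

p₁ = P(outcome | exposed) = 409/653 = 0.62634
p₀ = P(outcome | unexposed) = 779/1536 = 0.50716
Under exogeneity alone the bounds on PN are max{0,(p₁−p₀)/p₁} ≤ PN ≤ min{1,(1−p₀)/p₁}.
  lower = (p₁ − p₀)/p₁ = 0.11918 / 0.62634 ≈ 0.1903
  upper = min{1, (1 − p₀)/p₁} = 0.49284 / 0.62634 ≈ 0.7869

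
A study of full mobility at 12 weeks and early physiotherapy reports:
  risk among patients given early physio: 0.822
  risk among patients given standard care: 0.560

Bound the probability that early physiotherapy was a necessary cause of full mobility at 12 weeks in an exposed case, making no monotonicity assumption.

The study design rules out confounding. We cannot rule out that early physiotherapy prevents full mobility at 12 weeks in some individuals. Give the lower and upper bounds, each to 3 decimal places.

0.319 ≤ PN ≤ 0.535

Let p₁ = 0.822, p₀ = 0.56.
Under exogeneity alone the bounds on PN are max{0,(p₁−p₀)/p₁} ≤ PN ≤ min{1,(1−p₀)/p₁}.
  lower = (p₁ − p₀)/p₁ = 0.262 / 0.822 ≈ 0.3187
  upper = min{1, (1 − p₀)/p₁} = 0.44 / 0.822 ≈ 0.5353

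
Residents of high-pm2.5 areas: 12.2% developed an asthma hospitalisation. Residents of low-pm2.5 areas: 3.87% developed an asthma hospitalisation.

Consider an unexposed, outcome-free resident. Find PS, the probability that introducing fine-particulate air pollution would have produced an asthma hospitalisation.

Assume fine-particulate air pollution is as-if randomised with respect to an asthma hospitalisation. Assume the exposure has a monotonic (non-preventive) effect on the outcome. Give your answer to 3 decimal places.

PS ≈ 0.087

p₁ = 0.122, p₀ = 0.0387.
Under exogeneity and monotonicity, PS = (p₁ − p₀) / (1 − p₀).
PS = (0.122 − 0.0387) / (1 − 0.0387) = 0.0833 / 0.9613 ≈ 0.0867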